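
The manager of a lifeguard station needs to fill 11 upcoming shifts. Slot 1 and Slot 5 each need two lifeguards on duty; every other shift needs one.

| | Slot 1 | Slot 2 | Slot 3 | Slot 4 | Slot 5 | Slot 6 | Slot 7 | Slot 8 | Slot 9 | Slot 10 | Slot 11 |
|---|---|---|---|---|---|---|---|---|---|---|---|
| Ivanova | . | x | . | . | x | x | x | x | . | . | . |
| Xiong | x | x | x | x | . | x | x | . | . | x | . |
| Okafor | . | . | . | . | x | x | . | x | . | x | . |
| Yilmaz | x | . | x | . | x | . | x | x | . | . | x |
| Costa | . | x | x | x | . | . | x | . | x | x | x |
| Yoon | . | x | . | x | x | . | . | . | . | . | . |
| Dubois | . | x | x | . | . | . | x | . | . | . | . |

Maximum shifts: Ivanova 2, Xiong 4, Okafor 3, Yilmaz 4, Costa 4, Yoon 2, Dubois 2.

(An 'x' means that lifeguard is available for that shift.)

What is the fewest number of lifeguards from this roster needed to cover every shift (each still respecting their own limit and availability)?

4

13 slots to fill and no one can take more than 4, so at least ⌈13/4⌉ = 4 lifeguards are needed.
Ivanova, Xiong, Yilmaz, and Costa alone can cover everything: Slot 1→Xiong+Yilmaz, Slot 2→Xiong, Slot 3→Costa, Slot 4→Xiong, Slot 5→Ivanova+Yilmaz, Slot 6→Ivanova, Slot 7→Costa, Slot 8→Yilmaz, Slot 9→Costa, Slot 10→Xiong, Slot 11→Yilmaz.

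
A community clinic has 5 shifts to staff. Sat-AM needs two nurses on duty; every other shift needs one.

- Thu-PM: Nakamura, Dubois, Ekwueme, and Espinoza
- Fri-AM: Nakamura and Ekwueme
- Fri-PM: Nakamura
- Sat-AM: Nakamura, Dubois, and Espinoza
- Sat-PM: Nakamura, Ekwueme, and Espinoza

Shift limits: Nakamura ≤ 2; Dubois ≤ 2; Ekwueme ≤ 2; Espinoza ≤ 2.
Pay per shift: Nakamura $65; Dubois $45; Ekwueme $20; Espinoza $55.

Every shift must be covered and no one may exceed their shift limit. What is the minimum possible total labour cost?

$250

Fri-PM can only be covered by Nakamura, so that assignment is forced.
Picking the cheapest available nurse for each shift independently would cost $225, but that ignores the shift limits.
An optimal schedule: Thu-PM→Dubois, Fri-AM→Ekwueme, Fri-PM→Nakamura, Sat-AM→Dubois+Espinoza, Sat-PM→Ekwueme.
Total: 45 + 20 + 65 + 45 + 55 + 20 = $250.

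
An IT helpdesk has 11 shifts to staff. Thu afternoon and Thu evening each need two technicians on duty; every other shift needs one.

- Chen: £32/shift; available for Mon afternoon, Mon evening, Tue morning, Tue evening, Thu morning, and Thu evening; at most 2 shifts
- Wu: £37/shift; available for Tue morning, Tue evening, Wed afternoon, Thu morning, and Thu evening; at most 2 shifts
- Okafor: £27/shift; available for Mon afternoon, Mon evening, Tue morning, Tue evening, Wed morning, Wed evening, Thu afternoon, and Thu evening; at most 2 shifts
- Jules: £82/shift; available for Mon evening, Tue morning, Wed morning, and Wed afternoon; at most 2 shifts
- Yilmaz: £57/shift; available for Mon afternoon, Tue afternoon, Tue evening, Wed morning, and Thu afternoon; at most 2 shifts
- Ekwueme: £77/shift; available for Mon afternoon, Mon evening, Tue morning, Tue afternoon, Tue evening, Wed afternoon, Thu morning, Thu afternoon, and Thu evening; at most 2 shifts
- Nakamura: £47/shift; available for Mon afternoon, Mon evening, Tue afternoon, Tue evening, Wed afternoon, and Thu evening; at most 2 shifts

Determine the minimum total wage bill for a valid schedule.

Wed evening can only be covered by Okafor, so that assignment is forced.
Picking the cheapest available technician for each shift independently would cost £421, but that ignores the shift limits.
An optimal schedule: Mon afternoon→Chen, Mon evening→Jules, Tue morning→Wu, Tue afternoon→Yilmaz, Tue evening→Nakamura, Wed morning→Okafor, Wed afternoon→Wu, Wed evening→Okafor, Thu morning→Chen, Thu afternoon→Yilmaz+Ekwueme, Thu evening→Ekwueme+Nakamura.
Total: 32 + 82 + 37 + 57 + 47 + 27 + 37 + 27 + 32 + 57 + 77 + 77 + 47 = £636.

£636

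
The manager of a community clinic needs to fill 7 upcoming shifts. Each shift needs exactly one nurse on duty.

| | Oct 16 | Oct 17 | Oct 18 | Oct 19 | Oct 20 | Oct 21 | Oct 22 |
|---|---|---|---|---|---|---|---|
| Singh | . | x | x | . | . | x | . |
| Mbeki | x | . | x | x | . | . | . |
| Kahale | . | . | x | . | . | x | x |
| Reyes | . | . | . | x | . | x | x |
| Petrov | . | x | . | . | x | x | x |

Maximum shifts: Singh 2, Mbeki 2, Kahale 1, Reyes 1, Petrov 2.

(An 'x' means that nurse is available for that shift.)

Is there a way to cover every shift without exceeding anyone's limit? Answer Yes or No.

Yes

Oct 16 can only be covered by Mbeki, so that assignment is forced.
Oct 20 can only be covered by Petrov, so that assignment is forced.
One valid schedule: Oct 16→Mbeki, Oct 17→Singh, Oct 18→Singh, Oct 19→Mbeki, Oct 20→Petrov, Oct 21→Reyes, Oct 22→Kahale.
Loads: Singh 2/2, Mbeki 2/2, Kahale 1/1, Reyes 1/1, Petrov 1/2 — all within limits.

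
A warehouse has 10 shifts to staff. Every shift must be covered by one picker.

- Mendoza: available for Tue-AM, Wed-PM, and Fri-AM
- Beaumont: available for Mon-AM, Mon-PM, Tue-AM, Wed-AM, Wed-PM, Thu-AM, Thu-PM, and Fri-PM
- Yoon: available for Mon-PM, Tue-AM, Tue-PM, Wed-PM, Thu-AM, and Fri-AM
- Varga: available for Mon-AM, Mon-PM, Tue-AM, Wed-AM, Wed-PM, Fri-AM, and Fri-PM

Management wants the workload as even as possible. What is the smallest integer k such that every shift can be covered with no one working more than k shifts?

3

With 4 pickers and 10 worker-slots to fill, someone must work at least ⌈10/4⌉ = 3 shifts, so k ≥ 3.
k = 3 works: Mon-AM→Beaumont, Mon-PM→Yoon, Tue-AM→Mendoza, Tue-PM→Yoon, Wed-AM→Beaumont, Wed-PM→Mendoza, Thu-AM→Yoon, Thu-PM→Beaumont, Fri-AM→Mendoza, Fri-PM→Varga.
Loads: Mendoza 3, Beaumont 3, Yoon 3, Varga 1 — all ≤ 3.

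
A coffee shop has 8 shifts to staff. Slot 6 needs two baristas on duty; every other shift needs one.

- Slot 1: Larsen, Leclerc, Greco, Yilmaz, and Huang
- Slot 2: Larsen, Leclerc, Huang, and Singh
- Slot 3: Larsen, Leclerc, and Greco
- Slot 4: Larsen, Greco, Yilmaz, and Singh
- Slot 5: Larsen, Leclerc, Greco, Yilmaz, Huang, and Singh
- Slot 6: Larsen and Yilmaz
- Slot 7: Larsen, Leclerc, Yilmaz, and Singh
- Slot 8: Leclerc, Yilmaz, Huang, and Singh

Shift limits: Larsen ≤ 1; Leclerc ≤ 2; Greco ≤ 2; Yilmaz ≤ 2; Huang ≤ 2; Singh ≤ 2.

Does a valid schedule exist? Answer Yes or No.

Yes

Slot 6 can only be covered by Larsen and Yilmaz, so that assignment is forced.
One valid schedule: Slot 1→Greco, Slot 2→Leclerc, Slot 3→Leclerc, Slot 4→Greco, Slot 5→Huang, Slot 6→Larsen+Yilmaz, Slot 7→Yilmaz, Slot 8→Huang.
Loads: Larsen 1/1, Leclerc 2/2, Greco 2/2, Yilmaz 2/2, Huang 2/2, Singh 0/2 — all within limits.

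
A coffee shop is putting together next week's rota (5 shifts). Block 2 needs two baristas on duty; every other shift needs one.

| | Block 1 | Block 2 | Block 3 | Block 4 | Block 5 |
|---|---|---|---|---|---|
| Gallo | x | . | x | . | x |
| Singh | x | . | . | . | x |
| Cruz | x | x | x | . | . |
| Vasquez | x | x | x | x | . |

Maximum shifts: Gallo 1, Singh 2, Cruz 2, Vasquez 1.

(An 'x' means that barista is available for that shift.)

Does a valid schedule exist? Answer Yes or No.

No

Total capacity is 6 and 6 slots are needed, so capacity alone doesn't rule it out.
Shifts {Block 2, Block 4} need 3 worker-slots in total, but the baristas available for any of those shifts (Cruz and Vasquez) can supply at most 2 among them. So no valid schedule exists.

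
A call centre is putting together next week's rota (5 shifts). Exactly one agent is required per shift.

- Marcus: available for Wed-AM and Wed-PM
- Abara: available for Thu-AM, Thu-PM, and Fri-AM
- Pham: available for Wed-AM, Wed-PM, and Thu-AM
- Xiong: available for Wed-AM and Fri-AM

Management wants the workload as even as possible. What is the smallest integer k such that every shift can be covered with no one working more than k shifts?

2

With 4 agents and 5 worker-slots to fill, someone must work at least ⌈5/4⌉ = 2 shifts, so k ≥ 2.
k = 2 works: Wed-AM→Marcus, Wed-PM→Marcus, Thu-AM→Abara, Thu-PM→Abara, Fri-AM→Xiong.
Loads: Marcus 2, Abara 2, Pham 0, Xiong 1 — all ≤ 2.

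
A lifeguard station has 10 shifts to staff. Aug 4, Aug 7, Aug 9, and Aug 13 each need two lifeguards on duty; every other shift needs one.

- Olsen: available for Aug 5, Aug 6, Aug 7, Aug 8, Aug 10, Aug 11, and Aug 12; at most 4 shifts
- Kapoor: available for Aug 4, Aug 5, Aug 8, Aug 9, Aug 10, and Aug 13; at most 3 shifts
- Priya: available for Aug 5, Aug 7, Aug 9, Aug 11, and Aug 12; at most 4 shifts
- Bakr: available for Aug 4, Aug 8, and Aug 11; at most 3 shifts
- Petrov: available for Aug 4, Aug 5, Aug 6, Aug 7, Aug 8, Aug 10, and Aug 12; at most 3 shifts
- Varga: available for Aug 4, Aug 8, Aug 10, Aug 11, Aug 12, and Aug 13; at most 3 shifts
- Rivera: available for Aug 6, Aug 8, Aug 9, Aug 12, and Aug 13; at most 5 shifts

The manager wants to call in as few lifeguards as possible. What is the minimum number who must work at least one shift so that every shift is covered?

4

14 slots to fill and no one can take more than 5, so at least ⌈14/5⌉ = 3 lifeguards are needed.
Any 3 lifeguards together have capacity at most 5+4+4 = 13 < 14 slots, so 3 can never suffice.
Olsen, Kapoor, Priya, and Varga alone can cover everything: Aug 4→Kapoor+Varga, Aug 5→Olsen, Aug 6→Olsen, Aug 7→Olsen+Priya, Aug 8→Olsen, Aug 9→Kapoor+Priya, Aug 10→Varga, Aug 11→Priya, Aug 12→Priya, Aug 13→Kapoor+Varga.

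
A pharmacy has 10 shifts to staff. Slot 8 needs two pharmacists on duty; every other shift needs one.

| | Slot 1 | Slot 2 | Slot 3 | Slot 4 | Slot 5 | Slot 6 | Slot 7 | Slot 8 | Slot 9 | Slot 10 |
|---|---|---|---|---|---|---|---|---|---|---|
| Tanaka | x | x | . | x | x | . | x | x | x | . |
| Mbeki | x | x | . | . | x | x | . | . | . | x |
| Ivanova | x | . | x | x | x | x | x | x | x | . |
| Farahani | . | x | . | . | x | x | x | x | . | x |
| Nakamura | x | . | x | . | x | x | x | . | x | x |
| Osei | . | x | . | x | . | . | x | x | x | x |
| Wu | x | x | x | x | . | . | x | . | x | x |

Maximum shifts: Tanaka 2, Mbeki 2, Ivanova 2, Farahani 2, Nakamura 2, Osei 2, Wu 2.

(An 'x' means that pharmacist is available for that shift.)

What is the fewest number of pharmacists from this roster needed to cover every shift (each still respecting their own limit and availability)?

6

11 slots to fill and no one can take more than 2, so at least ⌈11/2⌉ = 6 pharmacists are needed.
Tanaka, Mbeki, Ivanova, Farahani, Nakamura, and Osei alone can cover everything: Slot 1→Tanaka, Slot 2→Mbeki, Slot 3→Ivanova, Slot 4→Tanaka, Slot 5→Nakamura, Slot 6→Mbeki, Slot 7→Nakamura, Slot 8→Farahani+Osei, Slot 9→Ivanova, Slot 10→Farahani.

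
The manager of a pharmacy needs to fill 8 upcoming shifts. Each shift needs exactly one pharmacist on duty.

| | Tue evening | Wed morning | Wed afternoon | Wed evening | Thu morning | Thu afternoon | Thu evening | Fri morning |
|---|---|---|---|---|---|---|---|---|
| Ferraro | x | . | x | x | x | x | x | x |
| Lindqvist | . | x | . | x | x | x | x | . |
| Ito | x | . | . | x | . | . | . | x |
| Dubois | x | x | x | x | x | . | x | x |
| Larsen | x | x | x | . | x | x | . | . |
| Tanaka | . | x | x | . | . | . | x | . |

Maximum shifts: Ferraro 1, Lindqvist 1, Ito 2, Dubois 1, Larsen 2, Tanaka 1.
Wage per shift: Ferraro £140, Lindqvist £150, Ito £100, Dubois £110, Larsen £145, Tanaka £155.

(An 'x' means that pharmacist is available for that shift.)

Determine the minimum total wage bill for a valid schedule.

£1045

Picking the cheapest available pharmacist for each shift independently would cost £880, but that ignores the shift limits.
An optimal schedule: Tue evening→Ito, Wed morning→Lindqvist, Wed afternoon→Larsen, Wed evening→Dubois, Thu morning→Larsen, Thu afternoon→Ferraro, Thu evening→Tanaka, Fri morning→Ito.
Total: 100 + 150 + 145 + 110 + 145 + 140 + 155 + 100 = £1045.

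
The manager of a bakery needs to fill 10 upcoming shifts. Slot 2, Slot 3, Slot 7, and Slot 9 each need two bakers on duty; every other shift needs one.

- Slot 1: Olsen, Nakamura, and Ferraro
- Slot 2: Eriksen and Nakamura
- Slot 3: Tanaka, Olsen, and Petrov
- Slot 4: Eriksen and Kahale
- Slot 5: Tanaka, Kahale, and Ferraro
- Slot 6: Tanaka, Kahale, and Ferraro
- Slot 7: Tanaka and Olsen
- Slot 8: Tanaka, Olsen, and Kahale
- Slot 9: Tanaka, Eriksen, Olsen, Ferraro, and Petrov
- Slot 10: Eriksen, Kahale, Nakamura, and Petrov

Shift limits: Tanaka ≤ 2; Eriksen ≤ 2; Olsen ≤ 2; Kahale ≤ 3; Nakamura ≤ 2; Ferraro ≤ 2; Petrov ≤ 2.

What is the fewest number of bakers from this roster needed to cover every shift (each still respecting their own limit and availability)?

14 slots to fill and no one can take more than 3, so at least ⌈14/3⌉ = 5 bakers are needed.
Any 6 bakers together have capacity at most 3+2+2+2+2+2 = 13 < 14 slots, so 6 can never suffice.
Tanaka, Eriksen, Olsen, Kahale, Nakamura, Ferraro, and Petrov alone can cover everything: Slot 1→Olsen, Slot 2→Eriksen+Nakamura, Slot 3→Tanaka+Petrov, Slot 4→Eriksen, Slot 5→Kahale, Slot 6→Kahale, Slot 7→Tanaka+Olsen, Slot 8→Kahale, Slot 9→Ferraro+Petrov, Slot 10→Nakamura.

7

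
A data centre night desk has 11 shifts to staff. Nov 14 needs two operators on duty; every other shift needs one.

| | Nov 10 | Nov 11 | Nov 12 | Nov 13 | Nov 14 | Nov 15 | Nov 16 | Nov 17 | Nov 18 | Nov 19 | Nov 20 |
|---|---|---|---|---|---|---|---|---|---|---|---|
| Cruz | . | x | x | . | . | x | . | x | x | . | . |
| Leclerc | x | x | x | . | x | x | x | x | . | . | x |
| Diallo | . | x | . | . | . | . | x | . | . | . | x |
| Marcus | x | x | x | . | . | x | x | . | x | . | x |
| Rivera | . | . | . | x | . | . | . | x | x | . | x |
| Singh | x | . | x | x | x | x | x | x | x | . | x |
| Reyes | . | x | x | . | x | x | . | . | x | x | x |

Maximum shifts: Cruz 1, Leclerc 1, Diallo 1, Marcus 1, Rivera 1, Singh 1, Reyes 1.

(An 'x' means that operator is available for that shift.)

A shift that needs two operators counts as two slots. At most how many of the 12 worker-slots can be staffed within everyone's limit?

Total capacity across all operators is 1+1+1+1+1+1+1 = 7, and 12 slots are needed, so at most 7 can be filled.
An assignment achieving 7: Nov 10→Leclerc, Nov 11→Marcus, Nov 13→Rivera, Nov 14→Singh, Nov 16→Diallo, Nov 17→Cruz, Nov 19→Reyes.
Loads: Cruz 1/1, Leclerc 1/1, Diallo 1/1, Marcus 1/1, Rivera 1/1, Singh 1/1, Reyes 1/1.

7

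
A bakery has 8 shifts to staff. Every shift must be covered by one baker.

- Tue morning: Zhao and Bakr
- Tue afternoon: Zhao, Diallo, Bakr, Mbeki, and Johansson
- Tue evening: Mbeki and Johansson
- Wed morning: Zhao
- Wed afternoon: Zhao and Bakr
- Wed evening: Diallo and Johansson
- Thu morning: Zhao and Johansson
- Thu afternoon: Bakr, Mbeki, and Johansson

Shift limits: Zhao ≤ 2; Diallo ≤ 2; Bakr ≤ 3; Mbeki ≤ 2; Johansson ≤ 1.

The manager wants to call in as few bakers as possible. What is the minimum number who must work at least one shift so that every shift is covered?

8 slots to fill and no one can take more than 3, so at least ⌈8/3⌉ = 3 bakers are needed.
Any 3 bakers together have capacity at most 3+2+2 = 7 < 8 slots, so 3 can never suffice.
Zhao, Diallo, Bakr, and Mbeki alone can cover everything: Tue morning→Bakr, Tue afternoon→Diallo, Tue evening→Mbeki, Wed morning→Zhao, Wed afternoon→Bakr, Wed evening→Diallo, Thu morning→Zhao, Thu afternoon→Bakr.

4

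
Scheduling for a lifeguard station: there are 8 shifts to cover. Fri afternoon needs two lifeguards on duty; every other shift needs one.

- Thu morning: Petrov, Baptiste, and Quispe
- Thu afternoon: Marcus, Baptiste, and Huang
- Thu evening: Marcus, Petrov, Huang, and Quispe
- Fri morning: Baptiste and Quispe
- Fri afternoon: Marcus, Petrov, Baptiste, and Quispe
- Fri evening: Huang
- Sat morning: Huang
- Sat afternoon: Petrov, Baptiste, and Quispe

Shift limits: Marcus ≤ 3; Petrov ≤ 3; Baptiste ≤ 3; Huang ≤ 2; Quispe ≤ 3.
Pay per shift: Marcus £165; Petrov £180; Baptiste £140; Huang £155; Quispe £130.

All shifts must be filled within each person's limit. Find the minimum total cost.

Fri evening can only be covered by Huang, so that assignment is forced.
Sat morning can only be covered by Huang, so that assignment is forced.
Picking the cheapest available lifeguard for each shift independently would cost £1240, but that ignores the shift limits.
An optimal schedule: Thu morning→Quispe, Thu afternoon→Baptiste, Thu evening→Quispe, Fri morning→Quispe, Fri afternoon→Baptiste+Marcus, Fri evening→Huang, Sat morning→Huang, Sat afternoon→Baptiste.
Total: 130 + 140 + 130 + 130 + 140 + 165 + 155 + 155 + 140 = £1285.

£1285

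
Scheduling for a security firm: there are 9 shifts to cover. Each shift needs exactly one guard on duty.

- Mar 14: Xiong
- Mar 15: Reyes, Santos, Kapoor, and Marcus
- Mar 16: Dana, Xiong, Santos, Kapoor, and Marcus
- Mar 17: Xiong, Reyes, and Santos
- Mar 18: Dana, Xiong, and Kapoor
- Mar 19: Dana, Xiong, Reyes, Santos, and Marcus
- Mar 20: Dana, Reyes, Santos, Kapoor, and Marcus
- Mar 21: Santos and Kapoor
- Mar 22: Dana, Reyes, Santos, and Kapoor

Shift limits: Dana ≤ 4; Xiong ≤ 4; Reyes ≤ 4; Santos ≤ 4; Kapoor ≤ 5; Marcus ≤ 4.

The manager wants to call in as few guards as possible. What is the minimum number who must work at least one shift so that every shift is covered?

9 slots to fill and no one can take more than 5, so at least ⌈9/5⌉ = 2 guards are needed.
Xiong and Kapoor alone can cover everything: Mar 14→Xiong, Mar 15→Kapoor, Mar 16→Xiong, Mar 17→Xiong, Mar 18→Kapoor, Mar 19→Xiong, Mar 20→Kapoor, Mar 21→Kapoor, Mar 22→Kapoor.

2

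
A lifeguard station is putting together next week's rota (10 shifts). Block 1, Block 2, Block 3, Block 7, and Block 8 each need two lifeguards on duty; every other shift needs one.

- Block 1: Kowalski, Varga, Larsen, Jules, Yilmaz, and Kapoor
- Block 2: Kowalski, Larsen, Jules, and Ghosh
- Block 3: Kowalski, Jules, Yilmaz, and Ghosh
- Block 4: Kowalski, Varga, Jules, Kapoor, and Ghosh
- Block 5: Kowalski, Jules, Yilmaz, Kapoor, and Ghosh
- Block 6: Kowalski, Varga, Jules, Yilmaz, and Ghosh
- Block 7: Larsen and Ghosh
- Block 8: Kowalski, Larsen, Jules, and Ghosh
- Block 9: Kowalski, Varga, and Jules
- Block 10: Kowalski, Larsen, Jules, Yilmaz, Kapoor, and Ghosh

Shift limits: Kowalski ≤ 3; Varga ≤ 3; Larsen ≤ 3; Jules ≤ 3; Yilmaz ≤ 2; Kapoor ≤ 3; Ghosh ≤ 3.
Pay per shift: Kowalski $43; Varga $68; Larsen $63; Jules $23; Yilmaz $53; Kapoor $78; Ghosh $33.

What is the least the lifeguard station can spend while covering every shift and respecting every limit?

$660

Block 7 can only be covered by Larsen and Ghosh, so that assignment is forced.
Picking the cheapest available lifeguard for each shift independently would cost $445, but that ignores the shift limits.
An optimal schedule: Block 1→Larsen+Varga, Block 2→Ghosh+Kowalski, Block 3→Kowalski+Yilmaz, Block 4→Jules, Block 5→Jules, Block 6→Ghosh, Block 7→Ghosh+Larsen, Block 8→Kowalski+Larsen, Block 9→Jules, Block 10→Yilmaz.
Total: 63 + 68 + 33 + 43 + 43 + 53 + 23 + 23 + 33 + 33 + 63 + 43 + 63 + 23 + 53 = $660.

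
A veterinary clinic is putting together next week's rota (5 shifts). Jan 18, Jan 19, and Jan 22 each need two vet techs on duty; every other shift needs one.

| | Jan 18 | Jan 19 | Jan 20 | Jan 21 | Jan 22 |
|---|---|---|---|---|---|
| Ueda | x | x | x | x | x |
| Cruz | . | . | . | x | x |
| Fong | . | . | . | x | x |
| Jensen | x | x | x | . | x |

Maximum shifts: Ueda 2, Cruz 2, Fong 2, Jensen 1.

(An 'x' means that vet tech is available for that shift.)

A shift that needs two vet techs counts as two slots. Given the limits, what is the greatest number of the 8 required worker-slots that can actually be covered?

6

Total capacity across all vet techs is 2+2+2+1 = 7, and 8 slots are needed, so at most 7 can be filled.
Shifts {Jan 18, Jan 19} need 4 slots but only Ueda and Jensen are available for them, supplying at most 3 — so at least 1 slot must go unfilled.
An assignment achieving 6: Jan 18→Ueda+Jensen, Jan 19→Ueda, Jan 21→Cruz, Jan 22→Cruz+Fong.
Loads: Ueda 2/2, Cruz 2/2, Fong 1/2, Jensen 1/1.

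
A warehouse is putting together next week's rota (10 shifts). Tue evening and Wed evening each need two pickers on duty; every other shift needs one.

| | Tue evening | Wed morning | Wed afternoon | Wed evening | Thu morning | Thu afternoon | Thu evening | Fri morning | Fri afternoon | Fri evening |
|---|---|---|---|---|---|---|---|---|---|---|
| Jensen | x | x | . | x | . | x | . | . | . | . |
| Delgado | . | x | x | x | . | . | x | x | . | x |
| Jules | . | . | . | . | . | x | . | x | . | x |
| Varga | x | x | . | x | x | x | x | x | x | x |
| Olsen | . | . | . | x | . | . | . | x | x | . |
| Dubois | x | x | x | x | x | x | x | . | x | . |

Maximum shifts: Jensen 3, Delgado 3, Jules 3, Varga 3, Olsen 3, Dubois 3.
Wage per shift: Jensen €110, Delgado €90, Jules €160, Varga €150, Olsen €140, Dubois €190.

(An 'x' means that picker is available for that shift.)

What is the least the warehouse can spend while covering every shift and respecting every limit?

€1470

Picking the cheapest available picker for each shift independently would cost €1310, but that ignores the shift limits.
An optimal schedule: Tue evening→Jensen+Varga, Wed morning→Jensen, Wed afternoon→Delgado, Wed evening→Olsen+Varga, Thu morning→Varga, Thu afternoon→Jensen, Thu evening→Delgado, Fri morning→Olsen, Fri afternoon→Olsen, Fri evening→Delgado.
Total: 110 + 150 + 110 + 90 + 140 + 150 + 150 + 110 + 90 + 140 + 140 + 90 = €1470.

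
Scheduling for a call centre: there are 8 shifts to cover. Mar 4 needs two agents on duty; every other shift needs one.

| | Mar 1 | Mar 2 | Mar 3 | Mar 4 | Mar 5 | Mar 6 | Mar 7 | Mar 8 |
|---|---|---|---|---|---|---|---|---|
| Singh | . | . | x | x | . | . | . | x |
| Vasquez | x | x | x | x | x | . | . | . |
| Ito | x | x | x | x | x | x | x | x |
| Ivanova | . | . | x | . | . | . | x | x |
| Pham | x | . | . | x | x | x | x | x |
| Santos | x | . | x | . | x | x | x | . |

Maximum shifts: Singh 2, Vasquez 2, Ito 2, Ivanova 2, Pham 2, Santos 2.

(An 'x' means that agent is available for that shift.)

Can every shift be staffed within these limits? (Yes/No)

One valid schedule: Mar 1→Vasquez, Mar 2→Vasquez, Mar 3→Ivanova, Mar 4→Singh+Pham, Mar 5→Ito, Mar 6→Ito, Mar 7→Ivanova, Mar 8→Singh.
Loads: Singh 2/2, Vasquez 2/2, Ito 2/2, Ivanova 2/2, Pham 1/2, Santos 0/2 — all within limits.

Yes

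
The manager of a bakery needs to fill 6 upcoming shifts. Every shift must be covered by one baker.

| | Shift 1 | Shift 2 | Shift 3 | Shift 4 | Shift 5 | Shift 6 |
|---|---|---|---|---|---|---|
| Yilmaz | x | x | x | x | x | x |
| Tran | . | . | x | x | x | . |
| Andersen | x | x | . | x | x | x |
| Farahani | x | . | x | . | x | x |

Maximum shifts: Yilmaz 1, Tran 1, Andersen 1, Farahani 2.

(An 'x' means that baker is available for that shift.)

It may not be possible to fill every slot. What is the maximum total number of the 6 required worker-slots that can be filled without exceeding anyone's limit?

5

Total capacity across all bakers is 1+1+1+2 = 5, and 6 slots are needed, so at most 5 can be filled.
An assignment achieving 5: Shift 1→Andersen, Shift 2→Yilmaz, Shift 3→Tran, Shift 5→Farahani, Shift 6→Farahani.
Loads: Yilmaz 1/1, Tran 1/1, Andersen 1/1, Farahani 2/2.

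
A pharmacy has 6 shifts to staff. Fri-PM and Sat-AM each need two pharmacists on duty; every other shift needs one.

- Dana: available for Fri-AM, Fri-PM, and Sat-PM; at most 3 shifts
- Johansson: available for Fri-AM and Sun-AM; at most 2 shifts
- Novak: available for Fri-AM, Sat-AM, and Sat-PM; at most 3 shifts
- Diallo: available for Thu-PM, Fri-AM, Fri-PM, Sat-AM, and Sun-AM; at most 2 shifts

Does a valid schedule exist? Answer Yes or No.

No

Total capacity is 10 and 8 slots are needed, so capacity alone doesn't rule it out.
Shifts {Thu-PM, Fri-PM, Sat-AM} need 5 worker-slots in total, but the pharmacists available for any of those shifts (Dana, Novak, and Diallo) can supply at most 4 among them. So no valid schedule exists.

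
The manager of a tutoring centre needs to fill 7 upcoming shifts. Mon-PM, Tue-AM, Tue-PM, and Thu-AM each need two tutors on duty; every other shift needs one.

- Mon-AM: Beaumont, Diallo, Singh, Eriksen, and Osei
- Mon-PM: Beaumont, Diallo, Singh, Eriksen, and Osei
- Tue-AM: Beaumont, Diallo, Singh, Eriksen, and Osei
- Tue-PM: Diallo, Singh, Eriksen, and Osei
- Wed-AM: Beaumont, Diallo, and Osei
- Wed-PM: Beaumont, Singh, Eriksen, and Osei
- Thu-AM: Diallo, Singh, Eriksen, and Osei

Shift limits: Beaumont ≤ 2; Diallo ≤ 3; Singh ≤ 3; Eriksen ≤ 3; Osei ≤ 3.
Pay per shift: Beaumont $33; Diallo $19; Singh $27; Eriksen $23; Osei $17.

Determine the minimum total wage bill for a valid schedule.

$231

Picking the cheapest available tutor for each shift independently would cost $195, but that ignores the shift limits.
An optimal schedule: Mon-AM→Osei, Mon-PM→Diallo+Singh, Tue-AM→Eriksen+Singh, Tue-PM→Diallo+Eriksen, Wed-AM→Osei, Wed-PM→Osei, Thu-AM→Diallo+Eriksen.
Total: 17 + 19 + 27 + 23 + 27 + 19 + 23 + 17 + 17 + 19 + 23 = $231.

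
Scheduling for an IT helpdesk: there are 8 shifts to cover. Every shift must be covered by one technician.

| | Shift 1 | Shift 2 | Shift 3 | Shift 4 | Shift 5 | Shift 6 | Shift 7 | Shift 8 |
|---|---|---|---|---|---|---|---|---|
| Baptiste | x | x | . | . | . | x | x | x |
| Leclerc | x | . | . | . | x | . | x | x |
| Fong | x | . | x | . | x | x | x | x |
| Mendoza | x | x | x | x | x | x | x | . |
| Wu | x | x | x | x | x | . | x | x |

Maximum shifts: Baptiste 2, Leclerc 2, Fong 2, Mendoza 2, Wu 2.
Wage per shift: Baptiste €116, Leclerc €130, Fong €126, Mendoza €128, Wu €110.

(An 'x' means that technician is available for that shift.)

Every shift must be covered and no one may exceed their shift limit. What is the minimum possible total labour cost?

Picking the cheapest available technician for each shift independently would cost €886, but that ignores the shift limits.
An optimal schedule: Shift 1→Mendoza, Shift 2→Wu, Shift 3→Fong, Shift 4→Wu, Shift 5→Fong, Shift 6→Baptiste, Shift 7→Mendoza, Shift 8→Baptiste.
Total: 128 + 110 + 126 + 110 + 126 + 116 + 128 + 116 = €960.

€960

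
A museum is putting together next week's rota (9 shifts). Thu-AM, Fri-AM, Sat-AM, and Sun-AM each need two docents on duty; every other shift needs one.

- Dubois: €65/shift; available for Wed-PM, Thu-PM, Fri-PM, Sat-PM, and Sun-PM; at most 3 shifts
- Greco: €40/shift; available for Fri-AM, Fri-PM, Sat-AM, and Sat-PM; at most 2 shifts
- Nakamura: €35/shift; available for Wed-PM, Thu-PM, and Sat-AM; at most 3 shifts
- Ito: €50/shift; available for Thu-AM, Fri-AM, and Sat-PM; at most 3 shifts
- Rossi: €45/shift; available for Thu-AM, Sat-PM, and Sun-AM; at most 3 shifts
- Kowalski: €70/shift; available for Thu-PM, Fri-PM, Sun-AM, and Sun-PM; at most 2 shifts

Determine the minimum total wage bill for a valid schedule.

€620

Thu-AM can only be covered by Ito and Rossi, so that assignment is forced.
Fri-AM can only be covered by Greco and Ito, so that assignment is forced.
Sat-AM can only be covered by Greco and Nakamura, so that assignment is forced.
Picking the cheapest available docent for each shift independently would cost €590, but that ignores the shift limits.
An optimal schedule: Wed-PM→Nakamura, Thu-AM→Rossi+Ito, Thu-PM→Nakamura, Fri-AM→Greco+Ito, Fri-PM→Dubois, Sat-AM→Nakamura+Greco, Sat-PM→Rossi, Sun-AM→Rossi+Kowalski, Sun-PM→Dubois.
Total: 35 + 45 + 50 + 35 + 40 + 50 + 65 + 35 + 40 + 45 + 45 + 70 + 65 = €620.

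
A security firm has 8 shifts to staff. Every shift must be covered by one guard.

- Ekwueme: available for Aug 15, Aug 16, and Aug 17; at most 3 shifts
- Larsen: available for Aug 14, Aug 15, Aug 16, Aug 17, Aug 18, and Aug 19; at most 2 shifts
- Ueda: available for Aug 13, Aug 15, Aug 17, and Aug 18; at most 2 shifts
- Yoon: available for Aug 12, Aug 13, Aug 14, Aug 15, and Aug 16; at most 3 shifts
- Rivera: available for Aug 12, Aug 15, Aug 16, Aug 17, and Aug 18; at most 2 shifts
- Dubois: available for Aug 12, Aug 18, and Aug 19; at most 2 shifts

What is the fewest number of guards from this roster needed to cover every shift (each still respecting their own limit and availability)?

8 slots to fill and no one can take more than 3, so at least ⌈8/3⌉ = 3 guards are needed.
Ekwueme, Larsen, and Yoon alone can cover everything: Aug 12→Yoon, Aug 13→Yoon, Aug 14→Yoon, Aug 15→Ekwueme, Aug 16→Ekwueme, Aug 17→Ekwueme, Aug 18→Larsen, Aug 19→Larsen.

3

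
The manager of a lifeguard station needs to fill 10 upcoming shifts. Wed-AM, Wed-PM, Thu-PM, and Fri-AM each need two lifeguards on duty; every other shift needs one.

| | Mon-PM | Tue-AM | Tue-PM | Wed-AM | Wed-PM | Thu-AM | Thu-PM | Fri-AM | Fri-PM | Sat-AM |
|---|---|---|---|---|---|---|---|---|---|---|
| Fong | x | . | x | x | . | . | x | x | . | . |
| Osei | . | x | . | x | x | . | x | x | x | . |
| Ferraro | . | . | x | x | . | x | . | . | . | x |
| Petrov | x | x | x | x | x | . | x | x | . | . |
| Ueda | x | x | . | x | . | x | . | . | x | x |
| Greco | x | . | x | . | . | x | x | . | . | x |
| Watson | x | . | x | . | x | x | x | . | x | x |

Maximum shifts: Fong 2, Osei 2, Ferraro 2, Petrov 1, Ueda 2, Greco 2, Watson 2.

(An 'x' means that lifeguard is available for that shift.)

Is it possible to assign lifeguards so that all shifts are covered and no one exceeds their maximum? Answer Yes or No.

No

Total capacity is 2+2+2+1+2+2+2 = 13 but 14 worker-slots are needed — infeasible.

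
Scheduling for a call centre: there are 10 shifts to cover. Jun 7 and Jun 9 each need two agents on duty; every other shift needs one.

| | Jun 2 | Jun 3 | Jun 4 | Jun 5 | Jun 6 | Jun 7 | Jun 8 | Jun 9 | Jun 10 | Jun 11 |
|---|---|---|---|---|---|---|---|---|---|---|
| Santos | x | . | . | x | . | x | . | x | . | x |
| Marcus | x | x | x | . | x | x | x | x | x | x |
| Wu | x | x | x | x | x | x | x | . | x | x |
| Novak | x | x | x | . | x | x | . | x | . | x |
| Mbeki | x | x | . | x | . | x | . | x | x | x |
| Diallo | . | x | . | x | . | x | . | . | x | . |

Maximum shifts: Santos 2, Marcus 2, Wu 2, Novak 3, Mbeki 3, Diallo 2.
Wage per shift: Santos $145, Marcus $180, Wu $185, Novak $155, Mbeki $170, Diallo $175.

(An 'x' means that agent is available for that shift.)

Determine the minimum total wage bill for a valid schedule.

Picking the cheapest available agent for each shift independently would cost $1850, but that ignores the shift limits.
An optimal schedule: Jun 2→Santos, Jun 3→Diallo, Jun 4→Novak, Jun 5→Santos, Jun 6→Novak, Jun 7→Mbeki+Diallo, Jun 8→Marcus, Jun 9→Mbeki+Marcus, Jun 10→Mbeki, Jun 11→Novak.
Total: 145 + 175 + 155 + 145 + 155 + 170 + 175 + 180 + 170 + 180 + 170 + 155 = $1975.

$1975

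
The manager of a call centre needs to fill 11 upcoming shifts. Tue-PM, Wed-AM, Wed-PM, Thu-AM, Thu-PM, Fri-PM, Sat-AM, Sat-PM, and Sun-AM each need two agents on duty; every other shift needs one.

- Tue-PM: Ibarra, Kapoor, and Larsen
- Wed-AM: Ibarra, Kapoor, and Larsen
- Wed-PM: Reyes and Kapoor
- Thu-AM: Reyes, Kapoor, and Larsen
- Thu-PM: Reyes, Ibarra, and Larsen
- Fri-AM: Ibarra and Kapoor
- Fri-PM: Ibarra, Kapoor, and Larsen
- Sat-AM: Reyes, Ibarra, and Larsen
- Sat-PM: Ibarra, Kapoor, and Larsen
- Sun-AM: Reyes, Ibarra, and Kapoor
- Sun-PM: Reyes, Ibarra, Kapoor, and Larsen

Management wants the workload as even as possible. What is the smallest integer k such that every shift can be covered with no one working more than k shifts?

With 4 agents and 20 worker-slots to fill, someone must work at least ⌈20/4⌉ = 5 shifts, so k ≥ 5.
k = 5 works: Tue-PM→Ibarra+Kapoor, Wed-AM→Ibarra+Kapoor, Wed-PM→Reyes+Kapoor, Thu-AM→Reyes+Kapoor, Thu-PM→Reyes+Larsen, Fri-AM→Ibarra, Fri-PM→Ibarra+Larsen, Sat-AM→Reyes+Larsen, Sat-PM→Ibarra+Larsen, Sun-AM→Reyes+Kapoor, Sun-PM→Larsen.
Loads: Reyes 5, Ibarra 5, Kapoor 5, Larsen 5 — all ≤ 5.

5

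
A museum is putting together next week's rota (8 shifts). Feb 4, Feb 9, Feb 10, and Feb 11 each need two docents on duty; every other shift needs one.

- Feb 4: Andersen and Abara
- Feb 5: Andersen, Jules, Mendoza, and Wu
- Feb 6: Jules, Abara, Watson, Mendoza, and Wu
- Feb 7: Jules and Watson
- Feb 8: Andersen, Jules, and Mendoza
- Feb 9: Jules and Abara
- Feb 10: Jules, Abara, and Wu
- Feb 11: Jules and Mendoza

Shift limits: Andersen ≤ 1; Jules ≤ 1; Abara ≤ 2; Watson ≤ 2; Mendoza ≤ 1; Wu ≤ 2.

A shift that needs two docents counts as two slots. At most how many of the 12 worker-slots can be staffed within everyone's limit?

9

Total capacity across all docents is 1+1+2+2+1+2 = 9, and 12 slots are needed, so at most 9 can be filled.
An assignment achieving 9: Feb 4→Andersen+Abara, Feb 5→Wu, Feb 6→Watson, Feb 7→Watson, Feb 9→Jules+Abara, Feb 10→Wu, Feb 11→Mendoza.
Loads: Andersen 1/1, Jules 1/1, Abara 2/2, Watson 2/2, Mendoza 1/1, Wu 2/2.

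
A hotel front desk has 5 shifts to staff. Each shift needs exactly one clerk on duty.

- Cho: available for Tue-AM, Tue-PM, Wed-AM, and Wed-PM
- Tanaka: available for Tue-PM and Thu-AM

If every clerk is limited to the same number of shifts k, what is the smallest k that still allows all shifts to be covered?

With 2 clerks and 5 worker-slots to fill, someone must work at least ⌈5/2⌉ = 3 shifts, so k ≥ 3.
k = 3 works: Tue-AM→Cho, Tue-PM→Tanaka, Wed-AM→Cho, Wed-PM→Cho, Thu-AM→Tanaka.
Loads: Cho 3, Tanaka 2 — all ≤ 3.

3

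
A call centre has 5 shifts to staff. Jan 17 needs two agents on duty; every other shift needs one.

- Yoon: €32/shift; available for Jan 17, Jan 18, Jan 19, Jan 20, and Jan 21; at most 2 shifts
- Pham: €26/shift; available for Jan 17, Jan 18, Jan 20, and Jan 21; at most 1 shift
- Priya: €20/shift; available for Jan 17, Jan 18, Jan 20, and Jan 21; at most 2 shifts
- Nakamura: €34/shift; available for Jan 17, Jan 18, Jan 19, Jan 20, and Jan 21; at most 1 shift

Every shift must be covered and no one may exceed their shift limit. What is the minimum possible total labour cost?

Picking the cheapest available agent for each shift independently would cost €138, but that ignores the shift limits.
An optimal schedule: Jan 17→Priya+Nakamura, Jan 18→Yoon, Jan 19→Yoon, Jan 20→Pham, Jan 21→Priya.
Total: 20 + 34 + 32 + 32 + 26 + 20 = €164.

€164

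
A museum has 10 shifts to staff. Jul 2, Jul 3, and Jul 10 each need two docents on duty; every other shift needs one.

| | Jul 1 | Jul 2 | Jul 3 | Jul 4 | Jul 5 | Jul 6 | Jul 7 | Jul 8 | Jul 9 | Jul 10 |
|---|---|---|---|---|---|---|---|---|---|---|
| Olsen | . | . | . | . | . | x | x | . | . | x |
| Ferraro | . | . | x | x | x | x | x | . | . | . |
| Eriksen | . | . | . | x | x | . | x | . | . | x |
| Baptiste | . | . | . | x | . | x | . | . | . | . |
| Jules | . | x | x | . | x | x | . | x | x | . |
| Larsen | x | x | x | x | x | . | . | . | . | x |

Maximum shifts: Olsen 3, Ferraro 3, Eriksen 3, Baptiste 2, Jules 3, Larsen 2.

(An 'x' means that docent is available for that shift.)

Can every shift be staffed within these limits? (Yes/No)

Total capacity is 16 and 13 slots are needed, so capacity alone doesn't rule it out.
Shifts {Jul 1, Jul 2, Jul 3, Jul 8, Jul 9} need 7 worker-slots in total, but the docents available for any of those shifts (Ferraro, Jules, and Larsen) can supply at most 6 among them. So no valid schedule exists.

No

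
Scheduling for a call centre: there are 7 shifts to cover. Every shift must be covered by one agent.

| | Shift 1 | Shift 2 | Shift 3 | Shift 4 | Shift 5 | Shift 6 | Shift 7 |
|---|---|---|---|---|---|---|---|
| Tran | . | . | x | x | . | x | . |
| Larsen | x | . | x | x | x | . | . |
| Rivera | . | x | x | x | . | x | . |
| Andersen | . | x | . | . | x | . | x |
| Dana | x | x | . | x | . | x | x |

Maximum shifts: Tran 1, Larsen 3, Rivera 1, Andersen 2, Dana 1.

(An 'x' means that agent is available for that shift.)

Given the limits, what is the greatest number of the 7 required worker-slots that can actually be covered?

7

Total capacity across all agents is 1+3+1+2+1 = 8, and 7 slots are needed, so at most 7 can be filled.
An assignment achieving 7: Shift 1→Larsen, Shift 2→Rivera, Shift 3→Tran, Shift 4→Larsen, Shift 5→Larsen, Shift 6→Dana, Shift 7→Andersen.
Loads: Tran 1/1, Larsen 3/3, Rivera 1/1, Andersen 1/2, Dana 1/1.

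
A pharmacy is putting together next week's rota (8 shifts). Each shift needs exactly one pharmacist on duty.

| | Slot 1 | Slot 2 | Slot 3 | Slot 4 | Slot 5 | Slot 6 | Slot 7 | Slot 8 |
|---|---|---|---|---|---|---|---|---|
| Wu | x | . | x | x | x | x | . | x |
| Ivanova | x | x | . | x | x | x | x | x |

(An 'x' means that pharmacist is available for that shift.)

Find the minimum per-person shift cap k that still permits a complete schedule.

4

With 2 pharmacists and 8 worker-slots to fill, someone must work at least ⌈8/2⌉ = 4 shifts, so k ≥ 4.
k = 4 works: Slot 1→Wu, Slot 2→Ivanova, Slot 3→Wu, Slot 4→Wu, Slot 5→Wu, Slot 6→Ivanova, Slot 7→Ivanova, Slot 8→Ivanova.
Loads: Wu 4, Ivanova 4 — all ≤ 4.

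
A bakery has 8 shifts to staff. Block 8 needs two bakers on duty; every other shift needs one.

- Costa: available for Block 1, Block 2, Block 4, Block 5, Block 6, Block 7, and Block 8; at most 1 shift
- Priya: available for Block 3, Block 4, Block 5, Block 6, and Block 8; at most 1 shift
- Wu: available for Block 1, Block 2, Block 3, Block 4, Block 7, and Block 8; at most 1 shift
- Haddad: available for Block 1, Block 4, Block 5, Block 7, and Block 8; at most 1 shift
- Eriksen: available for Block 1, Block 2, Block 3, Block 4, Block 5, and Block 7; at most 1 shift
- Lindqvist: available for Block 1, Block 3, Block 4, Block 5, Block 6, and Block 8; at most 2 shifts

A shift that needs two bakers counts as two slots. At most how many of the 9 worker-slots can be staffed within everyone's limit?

Total capacity across all bakers is 1+1+1+1+1+2 = 7, and 9 slots are needed, so at most 7 can be filled.
An assignment achieving 7: Block 1→Eriksen, Block 2→Costa, Block 3→Wu, Block 5→Lindqvist, Block 6→Priya, Block 7→Haddad, Block 8→Lindqvist.
Loads: Costa 1/1, Priya 1/1, Wu 1/1, Haddad 1/1, Eriksen 1/1, Lindqvist 2/2.

7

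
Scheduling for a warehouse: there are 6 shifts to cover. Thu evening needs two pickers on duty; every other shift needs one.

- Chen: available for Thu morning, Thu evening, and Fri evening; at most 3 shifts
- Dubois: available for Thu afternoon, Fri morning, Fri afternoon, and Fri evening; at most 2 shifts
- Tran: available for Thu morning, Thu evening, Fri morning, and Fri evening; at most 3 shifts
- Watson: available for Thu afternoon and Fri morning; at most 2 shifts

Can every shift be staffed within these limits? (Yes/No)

Thu evening can only be covered by Chen and Tran, so that assignment is forced.
Fri afternoon can only be covered by Dubois, so that assignment is forced.
One valid schedule: Thu morning→Chen, Thu afternoon→Dubois, Thu evening→Chen+Tran, Fri morning→Tran, Fri afternoon→Dubois, Fri evening→Chen.
Loads: Chen 3/3, Dubois 2/2, Tran 2/3, Watson 0/2 — all within limits.

Yes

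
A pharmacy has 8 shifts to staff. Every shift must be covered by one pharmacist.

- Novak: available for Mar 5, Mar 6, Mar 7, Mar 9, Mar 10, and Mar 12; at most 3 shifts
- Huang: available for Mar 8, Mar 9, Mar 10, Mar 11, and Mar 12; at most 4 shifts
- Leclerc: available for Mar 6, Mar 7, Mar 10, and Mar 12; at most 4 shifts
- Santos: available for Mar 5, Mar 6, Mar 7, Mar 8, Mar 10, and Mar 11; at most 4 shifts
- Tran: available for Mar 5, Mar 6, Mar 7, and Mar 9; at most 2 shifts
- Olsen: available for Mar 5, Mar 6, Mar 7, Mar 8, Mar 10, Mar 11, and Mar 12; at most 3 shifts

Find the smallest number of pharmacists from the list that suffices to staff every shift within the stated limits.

2

8 slots to fill and no one can take more than 4, so at least ⌈8/4⌉ = 2 pharmacists are needed.
Huang and Santos alone can cover everything: Mar 5→Santos, Mar 6→Santos, Mar 7→Santos, Mar 8→Huang, Mar 9→Huang, Mar 10→Huang, Mar 11→Santos, Mar 12→Huang.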